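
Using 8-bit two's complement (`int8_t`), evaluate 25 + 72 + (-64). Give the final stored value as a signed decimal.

33

25 + 72 = 97 (01100001)
97 + (-64) = 33 (00100001)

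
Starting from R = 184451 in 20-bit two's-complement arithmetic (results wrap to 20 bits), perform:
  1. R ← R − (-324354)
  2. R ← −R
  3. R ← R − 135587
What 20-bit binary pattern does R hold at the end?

01100010101011011000

Start: R = 184451 = 00101101000010000011.
R = 184451 − (-324354) = 508805 = 01111100001110000101
R = −(508805) = -508805 = 10000011110001111011
R = -508805 − 135587 = -644392; wraps to 404184 = 01100010101011011000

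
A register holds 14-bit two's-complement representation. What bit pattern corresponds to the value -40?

11111111011000

|-40| = 40 = 00000000101000 in 14 bits.
Invert the bits: 11111111010111. Add 1: 11111111011000.
Check: 11111111011000 reads as 16344 − 16384 = -40.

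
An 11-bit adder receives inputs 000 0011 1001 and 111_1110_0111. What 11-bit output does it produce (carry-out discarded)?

  00000111001
+ 11111100111
= 00000100000  (discard carry-out 1)

00000100000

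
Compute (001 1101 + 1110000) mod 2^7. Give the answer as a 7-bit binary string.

  0011101
+ 1110000
= 0001101  (discard carry-out 1)

0001101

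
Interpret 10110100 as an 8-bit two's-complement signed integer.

MSB is 1, so the value is negative.
Unsigned reading: 180. Subtract 2^8 = 256: 180 − 256 = -76.

-76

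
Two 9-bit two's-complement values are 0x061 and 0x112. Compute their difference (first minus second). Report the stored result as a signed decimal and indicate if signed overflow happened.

-177; overflow

0x061 = 001100001 = 97 (signed)
0x112 = 100010010 = -238 (signed)
Subtract via negate-and-add: invert 100010010 + 1 = 011101110 (i.e. 238).
  001100001
+ 011101110
= 101001111
Result 101001111: MSB = 1 → 335 − 512 = -177.
Both addends (after negating the subtrahend) are non-negative but the stored result is negative: signed overflow. The true value 97 − (-238) = 335 lies outside [-256, 255].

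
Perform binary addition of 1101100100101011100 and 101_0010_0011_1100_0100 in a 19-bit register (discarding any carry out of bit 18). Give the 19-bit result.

  1101100100101011100
+ 1010010001111000100
= 0111110110100100000  (discard carry-out 1)

0111110110100100000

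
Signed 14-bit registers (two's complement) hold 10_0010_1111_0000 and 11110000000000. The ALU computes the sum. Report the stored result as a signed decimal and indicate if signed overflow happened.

10_0010_1111_0000 → 10001011110000 = -7440 (signed)
11110000000000 = -1024 (signed)
  10001011110000
+ 11110000000000
= 01111011110000  (discard carry-out 1)
Result 01111011110000: MSB = 0 → value 7920.
Both addends are negative but the stored result is non-negative: signed overflow. The true value -7440 + (-1024) = -8464 lies outside [-8192, 8191].

7920; overflow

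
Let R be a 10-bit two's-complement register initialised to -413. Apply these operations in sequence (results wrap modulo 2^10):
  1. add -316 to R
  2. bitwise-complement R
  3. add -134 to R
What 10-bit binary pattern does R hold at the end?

1001010010

Start: R = -413 = 1001100011.
R = -413 + (-316) = -729; wraps to 295 = 0100100111
R = NOT 0100100111 = 1011011000 = -296
R = -296 + (-134) = -430 = 1001010010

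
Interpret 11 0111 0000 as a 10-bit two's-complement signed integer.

MSB is 1, so the value is negative.
Unsigned reading: 880. Subtract 2^10 = 1024: 880 − 1024 = -144.

-144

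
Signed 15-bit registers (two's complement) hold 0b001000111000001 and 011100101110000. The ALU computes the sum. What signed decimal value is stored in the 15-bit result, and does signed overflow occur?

-13519; overflow

0b001000111000001 → 001000111000001 = 4545 (signed)
011100101110000 = 14704 (signed)
  001000111000001
+ 011100101110000
= 100101100110001
Result 100101100110001: MSB = 1 → 19249 − 32768 = -13519.
Both addends are non-negative but the stored result is negative: signed overflow. The true value 4545 + 14704 = 19249 lies outside [-16384, 16383].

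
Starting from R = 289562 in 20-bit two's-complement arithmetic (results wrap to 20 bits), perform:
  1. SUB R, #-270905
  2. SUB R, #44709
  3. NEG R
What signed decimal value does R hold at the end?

Start: R = 289562 = 01000110101100011010.
R = 289562 − (-270905) = 560467; wraps to -488109 = 10001000110101010011
R = -488109 − 44709 = -532818; wraps to 515758 = 01111101111010101110
R = −(515758) = -515758 = 10000010000101010010

-515758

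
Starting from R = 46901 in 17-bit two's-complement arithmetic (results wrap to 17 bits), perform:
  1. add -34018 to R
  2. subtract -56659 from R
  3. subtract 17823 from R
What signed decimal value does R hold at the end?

Start: R = 46901 = 01011011100110101.
R = 46901 + (-34018) = 12883 = 00011001001010011
R = 12883 − (-56659) = 69542; wraps to -61530 = 10000111110100110
R = -61530 − 17823 = -79353; wraps to 51719 = 01100101000000111

51719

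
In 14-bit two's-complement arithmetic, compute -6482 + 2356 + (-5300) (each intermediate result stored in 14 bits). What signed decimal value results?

6958

-6482 + 2356 = -4126 (10111111100010)
-4126 + (-5300) = -9426 → wraps to 6958 (01101100101110)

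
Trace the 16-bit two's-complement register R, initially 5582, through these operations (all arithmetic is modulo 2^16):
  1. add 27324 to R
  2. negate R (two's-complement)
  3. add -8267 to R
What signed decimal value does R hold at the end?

Start: R = 5582 = 0001010111001110.
R = 5582 + 27324 = 32906; wraps to -32630 = 1000000010001010
R = −(-32630) = 32630 = 0111111101110110
R = 32630 + (-8267) = 24363 = 0101111100101011

24363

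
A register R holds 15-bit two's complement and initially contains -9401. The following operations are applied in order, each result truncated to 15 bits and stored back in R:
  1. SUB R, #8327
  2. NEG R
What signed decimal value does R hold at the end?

-15040

Start: R = -9401 = 101101101000111.
R = -9401 − 8327 = -17728; wraps to 15040 = 011101011000000
R = −(15040) = -15040 = 100010101000000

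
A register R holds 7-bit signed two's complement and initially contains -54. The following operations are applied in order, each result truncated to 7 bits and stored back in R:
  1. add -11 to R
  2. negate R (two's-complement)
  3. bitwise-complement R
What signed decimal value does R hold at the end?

62

Start: R = -54 = 1001010.
R = -54 + (-11) = -65; wraps to 63 = 0111111
R = −(63) = -63 = 1000001
R = NOT 1000001 = 0111110 = 62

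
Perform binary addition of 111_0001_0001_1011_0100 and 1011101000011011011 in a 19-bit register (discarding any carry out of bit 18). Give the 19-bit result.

1001110001010001111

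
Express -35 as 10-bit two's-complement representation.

|-35| = 35 = 0000100011 in 10 bits.
Invert the bits: 1111011100. Add 1: 1111011101.

1111011101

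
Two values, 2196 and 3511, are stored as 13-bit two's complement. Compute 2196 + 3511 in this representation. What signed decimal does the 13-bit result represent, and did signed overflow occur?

2196 → 0100010010100
3511 → 0110110110111
  0100010010100
+ 0110110110111
= 1011001001011
Result 1011001001011: MSB = 1 → 5707 − 8192 = -2485.
Both addends are non-negative but the stored result is negative: signed overflow. The true value 2196 + 3511 = 5707 lies outside [-4096, 4095].

-2485; overflow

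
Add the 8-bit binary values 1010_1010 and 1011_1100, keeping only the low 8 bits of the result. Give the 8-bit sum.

01100110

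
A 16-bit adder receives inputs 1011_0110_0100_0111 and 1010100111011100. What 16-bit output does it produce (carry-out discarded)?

0110000000100011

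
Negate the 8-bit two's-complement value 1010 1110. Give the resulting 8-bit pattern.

01010010

Invert: 01010001. Add 1: 01010010.
Check: 10101110 = -82, 01010010 = 82.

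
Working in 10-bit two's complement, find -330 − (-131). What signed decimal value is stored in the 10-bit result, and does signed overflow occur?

-199; no overflow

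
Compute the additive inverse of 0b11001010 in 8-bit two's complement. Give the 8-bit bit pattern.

00110110

Invert: 00110101. Add 1: 00110110.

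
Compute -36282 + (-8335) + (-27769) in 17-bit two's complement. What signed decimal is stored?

-36282 + (-8335) = -44617 (10101000110110111)
-44617 + (-27769) = -72386 → wraps to 58686 (01110010100111110)

58686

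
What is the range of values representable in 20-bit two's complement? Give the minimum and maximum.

min = -524288, max = 524287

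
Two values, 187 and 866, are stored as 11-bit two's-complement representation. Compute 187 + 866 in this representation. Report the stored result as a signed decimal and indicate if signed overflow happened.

-995; overflow

187 → 00010111011
866 → 01101100010
  00010111011
+ 01101100010
= 10000011101
Result 10000011101: MSB = 1 → 1053 − 2048 = -995.
Both addends are non-negative but the stored result is negative: signed overflow. The true value 187 + 866 = 1053 lies outside [-1024, 1023].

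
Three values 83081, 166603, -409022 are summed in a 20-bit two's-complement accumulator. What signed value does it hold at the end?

-159338

83081 + 166603 = 249684 (00111100111101010100)
249684 + (-409022) = -159338 (11011001000110010110)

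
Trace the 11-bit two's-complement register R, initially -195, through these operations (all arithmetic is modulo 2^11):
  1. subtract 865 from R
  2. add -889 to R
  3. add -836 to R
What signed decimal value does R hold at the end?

Start: R = -195 = 11100111101.
R = -195 − 865 = -1060; wraps to 988 = 01111011100
R = 988 + (-889) = 99 = 00001100011
R = 99 + (-836) = -737 = 10100011111

-737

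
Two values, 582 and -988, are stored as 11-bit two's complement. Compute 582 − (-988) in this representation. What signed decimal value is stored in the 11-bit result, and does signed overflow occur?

-478; overflow

582 → 01001000110
-988 → 10000100100
Subtract via negate-and-add: invert 10000100100 + 1 = 01111011100 (i.e. 988).
  01001000110
+ 01111011100
= 11000100010
Result 11000100010: MSB = 1 → 1570 − 2048 = -478.
Both addends (after negating the subtrahend) are non-negative but the stored result is negative: signed overflow. The true value 582 − (-988) = 1570 lies outside [-1024, 1023].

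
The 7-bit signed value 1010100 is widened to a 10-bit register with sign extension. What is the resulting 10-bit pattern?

MSB of 1010100 is 1; replicate it into the new high bits.
111|1010100 → 1111010100 (still -44).

1111010100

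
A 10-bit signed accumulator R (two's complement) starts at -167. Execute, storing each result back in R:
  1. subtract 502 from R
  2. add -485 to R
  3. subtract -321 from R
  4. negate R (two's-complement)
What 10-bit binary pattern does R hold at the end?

1101000001

Start: R = -167 = 1101011001.
R = -167 − 502 = -669; wraps to 355 = 0101100011
R = 355 + (-485) = -130 = 1101111110
R = -130 − (-321) = 191 = 0010111111
R = −(191) = -191 = 1101000001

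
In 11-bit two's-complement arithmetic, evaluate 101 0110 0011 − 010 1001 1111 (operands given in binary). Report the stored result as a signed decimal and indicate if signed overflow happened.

101 0110 0011 → 10101100011 = -669 (signed)
010 1001 1111 → 01010011111 = 671 (signed)
Subtract via negate-and-add: invert 01010011111 + 1 = 10101100001 (i.e. -671).
  10101100011
+ 10101100001
= 01011000100  (discard carry-out 1)
Result 01011000100: MSB = 0 → value 708.
Both addends (after negating the subtrahend) are negative but the stored result is non-negative: signed overflow. The true value -669 − 671 = -1340 lies outside [-1024, 1023].

708; overflow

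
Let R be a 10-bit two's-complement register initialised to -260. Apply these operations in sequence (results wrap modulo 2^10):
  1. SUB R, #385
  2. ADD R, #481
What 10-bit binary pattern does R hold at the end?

1101011100

Start: R = -260 = 1011111100.
R = -260 − 385 = -645; wraps to 379 = 0101111011
R = 379 + 481 = 860; wraps to -164 = 1101011100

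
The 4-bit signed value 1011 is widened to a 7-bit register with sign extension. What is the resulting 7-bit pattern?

1111011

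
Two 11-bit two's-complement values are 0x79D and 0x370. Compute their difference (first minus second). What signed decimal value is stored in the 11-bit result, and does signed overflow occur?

0x79D = 11110011101 = -99 (signed)
0x370 = 01101110000 = 880 (signed)
Subtract via negate-and-add: invert 01101110000 + 1 = 10010010000 (i.e. -880).
  11110011101
+ 10010010000
= 10000101101  (discard carry-out 1)
Result 10000101101: MSB = 1 → 1069 − 2048 = -979.
Both addends (after negating the subtrahend) are negative and so is the stored result: no signed overflow.

-979; no overflow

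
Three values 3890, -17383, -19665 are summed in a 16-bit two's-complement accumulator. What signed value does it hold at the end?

3890 + (-17383) = -13493 (1100101101001011)
-13493 + (-19665) = -33158 → wraps to 32378 (0111111001111010)

32378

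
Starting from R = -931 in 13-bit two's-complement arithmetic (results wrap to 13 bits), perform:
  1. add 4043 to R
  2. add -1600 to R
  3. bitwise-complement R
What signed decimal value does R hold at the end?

-1513

Start: R = -931 = 1110001011101.
R = -931 + 4043 = 3112 = 0110000101000
R = 3112 + (-1600) = 1512 = 0010111101000
R = NOT 0010111101000 = 1101000010111 = -1513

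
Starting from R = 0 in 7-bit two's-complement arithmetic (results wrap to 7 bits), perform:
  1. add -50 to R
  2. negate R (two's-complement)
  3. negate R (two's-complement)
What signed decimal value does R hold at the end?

-50

Start: R = 0 = 0000000.
R = 0 + (-50) = -50 = 1001110
R = −(-50) = 50 = 0110010
R = −(50) = -50 = 1001110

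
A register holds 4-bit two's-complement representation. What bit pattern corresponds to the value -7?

|-7| = 7 = 0111 in 4 bits.
Invert the bits: 1000. Add 1: 1001.

1001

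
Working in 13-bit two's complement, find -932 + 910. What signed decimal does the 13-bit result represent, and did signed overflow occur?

-22; no overflow

-932 → 1110001011100
910 → 0001110001110
  1110001011100
+ 0001110001110
= 1111111101010
Result 1111111101010: MSB = 1 → 8170 − 8192 = -22.
Addends have opposite signs, so signed overflow cannot occur.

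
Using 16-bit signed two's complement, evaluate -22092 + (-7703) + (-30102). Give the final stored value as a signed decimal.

5639

-22092 + (-7703) = -29795 (1000101110011101)
-29795 + (-30102) = -59897 → wraps to 5639 (0001011000000111)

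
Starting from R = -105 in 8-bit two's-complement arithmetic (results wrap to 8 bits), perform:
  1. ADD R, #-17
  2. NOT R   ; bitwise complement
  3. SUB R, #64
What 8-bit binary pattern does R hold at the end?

00111001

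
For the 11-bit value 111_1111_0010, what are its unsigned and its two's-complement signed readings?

Unsigned: 11111110010 = 2034.
Signed: MSB=1 → 2034 − 2048 = -14.

unsigned = 2034, signed = -14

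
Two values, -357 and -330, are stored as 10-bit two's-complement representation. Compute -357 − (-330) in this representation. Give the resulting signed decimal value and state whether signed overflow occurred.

-357 → 1010011011
-330 → 1010110110
Subtract via negate-and-add: invert 1010110110 + 1 = 0101001010 (i.e. 330).
  1010011011
+ 0101001010
= 1111100101
Result 1111100101: MSB = 1 → 997 − 1024 = -27.
Addends (after negating the subtrahend) have opposite signs, so signed overflow cannot occur.

-27; no overflow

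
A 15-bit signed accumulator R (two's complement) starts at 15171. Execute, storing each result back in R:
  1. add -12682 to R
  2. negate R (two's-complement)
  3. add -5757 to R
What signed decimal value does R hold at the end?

-8246

Start: R = 15171 = 011101101000011.
R = 15171 + (-12682) = 2489 = 000100110111001
R = −(2489) = -2489 = 111011001000111
R = -2489 + (-5757) = -8246 = 101111111001010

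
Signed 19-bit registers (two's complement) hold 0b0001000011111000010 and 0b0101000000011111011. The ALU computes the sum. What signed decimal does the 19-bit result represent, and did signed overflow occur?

0b0001000011111000010 → 0001000011111000010 = 34754 (signed)
0b0101000000011111011 → 0101000000011111011 = 164091 (signed)
  0001000011111000010
+ 0101000000011111011
= 0110000100010111101
Result 0110000100010111101: MSB = 0 → value 198845.
Both addends are non-negative and so is the stored result: no signed overflow.

198845; no overflow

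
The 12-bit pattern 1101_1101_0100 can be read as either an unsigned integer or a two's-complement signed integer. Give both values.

Unsigned: 110111010100 = 3540.
Signed: MSB=1 → 3540 − 4096 = -556.

unsigned = 3540, signed = -556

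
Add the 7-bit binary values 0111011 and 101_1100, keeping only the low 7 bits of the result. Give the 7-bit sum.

0010111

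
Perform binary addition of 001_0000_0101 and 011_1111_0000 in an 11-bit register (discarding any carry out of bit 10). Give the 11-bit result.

10011110101

  00100000101
+ 01111110000
= 10011110101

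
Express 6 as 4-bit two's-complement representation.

0110

6 is non-negative, so write it directly in 4 bits: 0110.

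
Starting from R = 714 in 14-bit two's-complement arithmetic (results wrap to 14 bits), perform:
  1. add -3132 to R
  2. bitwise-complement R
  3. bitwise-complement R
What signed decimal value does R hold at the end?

-2418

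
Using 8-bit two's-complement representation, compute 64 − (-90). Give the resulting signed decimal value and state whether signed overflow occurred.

-102; overflow

64 → 01000000
-90 → 10100110
Subtract via negate-and-add: invert 10100110 + 1 = 01011010 (i.e. 90).
  01000000
+ 01011010
= 10011010
Result 10011010: MSB = 1 → 154 − 256 = -102.
Both addends (after negating the subtrahend) are non-negative but the stored result is negative: signed overflow. The true value 64 − (-90) = 154 lies outside [-128, 127].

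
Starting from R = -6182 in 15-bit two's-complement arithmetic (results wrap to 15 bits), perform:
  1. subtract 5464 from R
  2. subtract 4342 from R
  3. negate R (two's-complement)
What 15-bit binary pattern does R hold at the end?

Start: R = -6182 = 110011111011010.
R = -6182 − 5464 = -11646 = 101001010000010
R = -11646 − 4342 = -15988 = 100000110001100
R = −(-15988) = 15988 = 011111001110100

011111001110100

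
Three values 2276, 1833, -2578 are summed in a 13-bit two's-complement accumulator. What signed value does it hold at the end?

1531

2276 + 1833 = 4109 → wraps to -4083 (1000000001101)
-4083 + (-2578) = -6661 → wraps to 1531 (0010111111011)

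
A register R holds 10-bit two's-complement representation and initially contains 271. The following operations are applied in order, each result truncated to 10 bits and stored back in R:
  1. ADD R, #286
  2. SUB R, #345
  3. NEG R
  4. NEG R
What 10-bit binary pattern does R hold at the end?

Start: R = 271 = 0100001111.
R = 271 + 286 = 557; wraps to -467 = 1000101101
R = -467 − 345 = -812; wraps to 212 = 0011010100
R = −(212) = -212 = 1100101100
R = −(-212) = 212 = 0011010100

0011010100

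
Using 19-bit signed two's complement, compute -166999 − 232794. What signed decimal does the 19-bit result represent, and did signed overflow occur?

124495; overflow

-166999 → 1010111001110101001
232794 → 0111000110101011010
Subtract via negate-and-add: invert 0111000110101011010 + 1 = 1000111001010100110 (i.e. -232794).
  1010111001110101001
+ 1000111001010100110
= 0011110011001001111  (discard carry-out 1)
Result 0011110011001001111: MSB = 0 → value 124495.
Both addends (after negating the subtrahend) are negative but the stored result is non-negative: signed overflow. The true value -166999 − 232794 = -399793 lies outside [-262144, 262143].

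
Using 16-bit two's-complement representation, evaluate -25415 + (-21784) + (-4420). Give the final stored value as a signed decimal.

-25415 + (-21784) = -47199 → wraps to 18337 (0100011110100001)
18337 + (-4420) = 13917 (0011011001011101)

13917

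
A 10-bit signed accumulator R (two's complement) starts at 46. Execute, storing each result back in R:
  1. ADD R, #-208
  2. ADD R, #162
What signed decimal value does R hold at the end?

0

Start: R = 46 = 0000101110.
R = 46 + (-208) = -162 = 1101011110
R = -162 + 162 = 0 = 0000000000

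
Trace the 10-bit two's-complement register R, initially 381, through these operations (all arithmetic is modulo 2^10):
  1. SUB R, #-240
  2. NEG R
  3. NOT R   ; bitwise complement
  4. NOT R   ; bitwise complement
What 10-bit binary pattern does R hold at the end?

0110010011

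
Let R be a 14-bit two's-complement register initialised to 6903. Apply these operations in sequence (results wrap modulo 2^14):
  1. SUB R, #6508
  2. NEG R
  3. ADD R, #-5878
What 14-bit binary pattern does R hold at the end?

Start: R = 6903 = 01101011110111.
R = 6903 − 6508 = 395 = 00000110001011
R = −(395) = -395 = 11111001110101
R = -395 + (-5878) = -6273 = 10011101111111

10011101111111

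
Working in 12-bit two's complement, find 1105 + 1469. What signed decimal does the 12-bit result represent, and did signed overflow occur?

1105 → 010001010001
1469 → 010110111101
  010001010001
+ 010110111101
= 101000001110
Result 101000001110: MSB = 1 → 2574 − 4096 = -1522.
Both addends are non-negative but the stored result is negative: signed overflow. The true value 1105 + 1469 = 2574 lies outside [-2048, 2047].

-1522; overflow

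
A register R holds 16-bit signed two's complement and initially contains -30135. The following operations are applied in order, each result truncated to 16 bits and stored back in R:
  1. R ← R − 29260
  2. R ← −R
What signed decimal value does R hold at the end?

-6141

Start: R = -30135 = 1000101001001001.
R = -30135 − 29260 = -59395; wraps to 6141 = 0001011111111101
R = −(6141) = -6141 = 1110100000000011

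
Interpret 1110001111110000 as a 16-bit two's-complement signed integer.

-7184

MSB is 1, so the value is negative.
Invert: 0001110000001111. Add 1: 0001110000010000 = 7184. So the value is −7184.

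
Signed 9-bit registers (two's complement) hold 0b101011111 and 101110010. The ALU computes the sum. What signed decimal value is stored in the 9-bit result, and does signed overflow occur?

0b101011111 → 101011111 = -161 (signed)
101110010 = -142 (signed)
  101011111
+ 101110010
= 011010001  (discard carry-out 1)
Result 011010001: MSB = 0 → value 209.
Both addends are negative but the stored result is non-negative: signed overflow. The true value -161 + (-142) = -303 lies outside [-256, 255].

209; overflow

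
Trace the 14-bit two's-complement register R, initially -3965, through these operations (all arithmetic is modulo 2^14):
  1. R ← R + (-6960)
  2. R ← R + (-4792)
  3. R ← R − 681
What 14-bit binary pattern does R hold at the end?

Start: R = -3965 = 11000010000011.
R = -3965 + (-6960) = -10925; wraps to 5459 = 01010101010011
R = 5459 + (-4792) = 667 = 00001010011011
R = 667 − 681 = -14 = 11111111110010

11111111110010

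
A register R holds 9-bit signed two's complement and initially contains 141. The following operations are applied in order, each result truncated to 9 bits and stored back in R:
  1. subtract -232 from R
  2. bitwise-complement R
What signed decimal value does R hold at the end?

138

Start: R = 141 = 010001101.
R = 141 − (-232) = 373; wraps to -139 = 101110101
R = NOT 101110101 = 010001010 = 138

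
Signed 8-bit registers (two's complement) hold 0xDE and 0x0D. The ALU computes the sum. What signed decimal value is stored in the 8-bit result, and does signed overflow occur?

-21; no overflow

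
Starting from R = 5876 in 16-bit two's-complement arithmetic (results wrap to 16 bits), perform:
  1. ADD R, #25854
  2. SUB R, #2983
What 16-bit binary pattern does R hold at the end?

0111000001001011

Start: R = 5876 = 0001011011110100.
R = 5876 + 25854 = 31730 = 0111101111110010
R = 31730 − 2983 = 28747 = 0111000001001011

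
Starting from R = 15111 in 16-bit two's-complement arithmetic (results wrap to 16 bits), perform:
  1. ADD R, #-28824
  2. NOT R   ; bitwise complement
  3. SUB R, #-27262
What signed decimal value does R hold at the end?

Start: R = 15111 = 0011101100000111.
R = 15111 + (-28824) = -13713 = 1100101001101111
R = NOT 1100101001101111 = 0011010110010000 = 13712
R = 13712 − (-27262) = 40974; wraps to -24562 = 1010000000001110

-24562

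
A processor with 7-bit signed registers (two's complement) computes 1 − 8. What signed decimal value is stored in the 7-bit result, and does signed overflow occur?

-7; no overflow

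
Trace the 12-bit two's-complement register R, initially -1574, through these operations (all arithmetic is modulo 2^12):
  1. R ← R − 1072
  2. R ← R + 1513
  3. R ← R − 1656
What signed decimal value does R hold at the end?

1307

Start: R = -1574 = 100111011010.
R = -1574 − 1072 = -2646; wraps to 1450 = 010110101010
R = 1450 + 1513 = 2963; wraps to -1133 = 101110010011
R = -1133 − 1656 = -2789; wraps to 1307 = 010100011011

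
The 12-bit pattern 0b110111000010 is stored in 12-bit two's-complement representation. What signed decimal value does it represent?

MSB is 1, so the value is negative.
Unsigned reading: 3522. Subtract 2^12 = 4096: 3522 − 4096 = -574.

-574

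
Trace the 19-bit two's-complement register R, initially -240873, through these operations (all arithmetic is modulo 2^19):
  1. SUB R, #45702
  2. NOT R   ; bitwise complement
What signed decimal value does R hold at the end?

-237714

Start: R = -240873 = 1000101001100010111.
R = -240873 − 45702 = -286575; wraps to 237713 = 0111010000010010001
R = NOT 0111010000010010001 = 1000101111101101110 = -237714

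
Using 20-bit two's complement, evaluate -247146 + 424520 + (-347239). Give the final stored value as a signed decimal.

-169865

-247146 + 424520 = 177374 (00101011010011011110)
177374 + (-347239) = -169865 (11010110100001110111)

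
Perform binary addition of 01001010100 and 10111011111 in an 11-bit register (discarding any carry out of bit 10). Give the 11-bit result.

  01001010100
+ 10111011111
= 00000110011  (discard carry-out 1)

00000110011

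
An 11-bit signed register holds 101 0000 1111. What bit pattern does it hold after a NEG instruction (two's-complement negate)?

Invert: 01011110000. Add 1: 01011110001.
Check: 10100001111 = -753, 01011110001 = 753.

01011110001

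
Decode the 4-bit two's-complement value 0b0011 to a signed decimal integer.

3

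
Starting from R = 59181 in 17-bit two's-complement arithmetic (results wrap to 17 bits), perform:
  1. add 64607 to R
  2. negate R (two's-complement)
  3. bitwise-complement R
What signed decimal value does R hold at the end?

-7285

Start: R = 59181 = 01110011100101101.
R = 59181 + 64607 = 123788; wraps to -7284 = 11110001110001100
R = −(-7284) = 7284 = 00001110001110100
R = NOT 00001110001110100 = 11110001110001011 = -7285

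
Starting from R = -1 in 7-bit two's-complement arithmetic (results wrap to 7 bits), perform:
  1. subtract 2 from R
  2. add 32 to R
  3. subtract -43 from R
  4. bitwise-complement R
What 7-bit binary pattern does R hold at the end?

0110111

Start: R = -1 = 1111111.
R = -1 − 2 = -3 = 1111101
R = -3 + 32 = 29 = 0011101
R = 29 − (-43) = 72; wraps to -56 = 1001000
R = NOT 1001000 = 0110111 = 55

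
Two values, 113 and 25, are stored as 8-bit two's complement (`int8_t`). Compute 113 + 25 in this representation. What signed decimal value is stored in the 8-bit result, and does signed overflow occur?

113 → 01110001
25 → 00011001
  01110001
+ 00011001
= 10001010
Result 10001010: MSB = 1 → 138 − 256 = -118.
Both addends are non-negative but the stored result is negative: signed overflow. The true value 113 + 25 = 138 lies outside [-128, 127].

-118; overflow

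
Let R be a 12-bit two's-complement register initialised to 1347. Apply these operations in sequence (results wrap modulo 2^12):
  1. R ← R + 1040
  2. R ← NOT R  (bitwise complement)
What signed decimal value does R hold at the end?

1708

Start: R = 1347 = 010101000011.
R = 1347 + 1040 = 2387; wraps to -1709 = 100101010011
R = NOT 100101010011 = 011010101100 = 1708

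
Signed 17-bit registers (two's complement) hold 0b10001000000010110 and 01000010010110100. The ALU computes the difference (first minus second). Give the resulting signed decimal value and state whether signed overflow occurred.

0b10001000000010110 → 10001000000010110 = -61418 (signed)
01000010010110100 = 33972 (signed)
Subtract via negate-and-add: invert 01000010010110100 + 1 = 10111101101001100 (i.e. -33972).
  10001000000010110
+ 10111101101001100
= 01000101101100010  (discard carry-out 1)
Result 01000101101100010: MSB = 0 → value 35682.
Both addends (after negating the subtrahend) are negative but the stored result is non-negative: signed overflow. The true value -61418 − 33972 = -95390 lies outside [-65536, 65535].

35682; overflow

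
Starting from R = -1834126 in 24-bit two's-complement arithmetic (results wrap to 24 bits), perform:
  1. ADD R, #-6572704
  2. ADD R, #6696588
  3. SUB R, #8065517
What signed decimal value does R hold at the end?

7001457

Start: R = -1834126 = 111001000000001101110010.
R = -1834126 + (-6572704) = -8406830; wraps to 8370386 = 011111111011100011010010
R = 8370386 + 6696588 = 15066974; wraps to -1710242 = 111001011110011101011110
R = -1710242 − 8065517 = -9775759; wraps to 7001457 = 011010101101010101110001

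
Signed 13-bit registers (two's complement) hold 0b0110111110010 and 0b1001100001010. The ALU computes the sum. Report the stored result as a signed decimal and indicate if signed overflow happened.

252; no overflow

0b0110111110010 → 0110111110010 = 3570 (signed)
0b1001100001010 → 1001100001010 = -3318 (signed)
  0110111110010
+ 1001100001010
= 0000011111100  (discard carry-out 1)
Result 0000011111100: MSB = 0 → value 252.
Addends have opposite signs, so signed overflow cannot occur.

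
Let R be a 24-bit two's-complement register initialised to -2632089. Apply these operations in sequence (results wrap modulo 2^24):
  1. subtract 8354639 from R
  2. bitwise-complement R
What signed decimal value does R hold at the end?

Start: R = -2632089 = 110101111101011001100111.
R = -2632089 − 8354639 = -10986728; wraps to 5790488 = 010110000101101100011000
R = NOT 010110000101101100011000 = 101001111010010011100111 = -5790489

-5790489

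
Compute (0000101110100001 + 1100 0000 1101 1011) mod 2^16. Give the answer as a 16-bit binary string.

  0000101110100001
+ 1100000011011011
= 1100110001111100

1100110001111100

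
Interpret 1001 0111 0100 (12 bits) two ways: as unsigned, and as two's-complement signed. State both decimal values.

unsigned = 2420, signed = -1676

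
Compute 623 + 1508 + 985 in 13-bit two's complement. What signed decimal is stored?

623 + 1508 = 2131 (0100001010011)
2131 + 985 = 3116 (0110000101100)

3116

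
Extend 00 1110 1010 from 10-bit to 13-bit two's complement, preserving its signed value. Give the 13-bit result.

MSB of 0011101010 is 0; replicate it into the new high bits.
000|0011101010 → 0000011101010 (still 234).

0000011101010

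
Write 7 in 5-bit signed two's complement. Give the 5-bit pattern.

00111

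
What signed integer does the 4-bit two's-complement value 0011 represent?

3

MSB is 0, so the value is non-negative: 0011 = 3.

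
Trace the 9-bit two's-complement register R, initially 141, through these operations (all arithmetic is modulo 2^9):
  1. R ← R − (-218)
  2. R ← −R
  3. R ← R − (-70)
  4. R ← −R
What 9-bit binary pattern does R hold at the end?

Start: R = 141 = 010001101.
R = 141 − (-218) = 359; wraps to -153 = 101100111
R = −(-153) = 153 = 010011001
R = 153 − (-70) = 223 = 011011111
R = −(223) = -223 = 100100001

100100001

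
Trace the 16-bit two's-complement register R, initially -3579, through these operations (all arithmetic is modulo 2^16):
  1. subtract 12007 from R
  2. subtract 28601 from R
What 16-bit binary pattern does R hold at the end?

0101001101100101

Start: R = -3579 = 1111001000000101.
R = -3579 − 12007 = -15586 = 1100001100011110
R = -15586 − 28601 = -44187; wraps to 21349 = 0101001101100101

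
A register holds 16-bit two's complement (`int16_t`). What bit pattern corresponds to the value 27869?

27869 is non-negative, so write it directly in 16 bits: 0110110011011101.

0110110011011101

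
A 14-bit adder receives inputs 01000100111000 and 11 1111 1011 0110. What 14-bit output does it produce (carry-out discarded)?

01000011101110

  01000100111000
+ 11111110110110
= 01000011101110  (discard carry-out 1)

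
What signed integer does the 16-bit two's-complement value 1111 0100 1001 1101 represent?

-2915

MSB is 1, so the value is negative.
Unsigned reading: 62621. Subtract 2^16 = 65536: 62621 − 65536 = -2915.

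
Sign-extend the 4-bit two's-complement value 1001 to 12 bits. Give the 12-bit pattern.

111111111001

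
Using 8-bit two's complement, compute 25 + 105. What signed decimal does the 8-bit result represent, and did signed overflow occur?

-126; overflow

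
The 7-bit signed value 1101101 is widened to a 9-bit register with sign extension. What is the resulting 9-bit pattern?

111101101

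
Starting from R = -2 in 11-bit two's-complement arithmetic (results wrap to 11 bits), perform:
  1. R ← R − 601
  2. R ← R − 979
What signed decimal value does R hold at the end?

Start: R = -2 = 11111111110.
R = -2 − 601 = -603 = 10110100101
R = -603 − 979 = -1582; wraps to 466 = 00111010010

466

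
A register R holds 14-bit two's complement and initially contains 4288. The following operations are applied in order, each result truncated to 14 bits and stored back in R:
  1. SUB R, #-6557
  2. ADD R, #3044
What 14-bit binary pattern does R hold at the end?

11011001000001

Start: R = 4288 = 01000011000000.
R = 4288 − (-6557) = 10845; wraps to -5539 = 10101001011101
R = -5539 + 3044 = -2495 = 11011001000001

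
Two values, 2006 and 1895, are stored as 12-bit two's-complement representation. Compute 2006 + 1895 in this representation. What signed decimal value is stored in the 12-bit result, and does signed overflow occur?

-195; overflow

2006 → 011111010110
1895 → 011101100111
  011111010110
+ 011101100111
= 111100111101
Result 111100111101: MSB = 1 → 3901 − 4096 = -195.
Both addends are non-negative but the stored result is negative: signed overflow. The true value 2006 + 1895 = 3901 lies outside [-2048, 2047].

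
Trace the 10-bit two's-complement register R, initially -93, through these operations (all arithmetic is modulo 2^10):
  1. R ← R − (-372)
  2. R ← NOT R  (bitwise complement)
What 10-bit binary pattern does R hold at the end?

Start: R = -93 = 1110100011.
R = -93 − (-372) = 279 = 0100010111
R = NOT 0100010111 = 1011101000 = -280

1011101000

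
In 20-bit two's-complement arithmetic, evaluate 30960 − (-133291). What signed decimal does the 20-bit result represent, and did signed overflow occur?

164251; no overflow

30960 → 00000111100011110000
-133291 → 11011111011101010101
Subtract via negate-and-add: invert 11011111011101010101 + 1 = 00100000100010101011 (i.e. 133291).
  00000111100011110000
+ 00100000100010101011
= 00101000000110011011
Result 00101000000110011011: MSB = 0 → value 164251.
Both addends (after negating the subtrahend) are non-negative and so is the stored result: no signed overflow.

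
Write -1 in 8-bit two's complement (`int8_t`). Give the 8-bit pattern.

|-1| = 1 = 00000001 in 8 bits.
Invert the bits: 11111110. Add 1: 11111111.
Check: 11111111 reads as 255 − 256 = -1.

11111111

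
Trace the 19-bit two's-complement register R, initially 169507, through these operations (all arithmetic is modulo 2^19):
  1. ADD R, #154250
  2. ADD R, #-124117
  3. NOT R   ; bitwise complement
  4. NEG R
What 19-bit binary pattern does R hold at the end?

Start: R = 169507 = 0101001011000100011.
R = 169507 + 154250 = 323757; wraps to -200531 = 1001111000010101101
R = -200531 + (-124117) = -324648; wraps to 199640 = 0110000101111011000
R = NOT 0110000101111011000 = 1001111010000100111 = -199641
R = −(-199641) = 199641 = 0110000101111011001

0110000101111011001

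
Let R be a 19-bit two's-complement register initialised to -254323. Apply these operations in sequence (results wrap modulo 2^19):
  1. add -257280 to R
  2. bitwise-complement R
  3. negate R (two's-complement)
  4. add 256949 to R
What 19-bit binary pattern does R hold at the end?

1000001110101000011

Start: R = -254323 = 1000001111010001101.
R = -254323 + (-257280) = -511603; wraps to 12685 = 0000011000110001101
R = NOT 0000011000110001101 = 1111100111001110010 = -12686
R = −(-12686) = 12686 = 0000011000110001110
R = 12686 + 256949 = 269635; wraps to -254653 = 1000001110101000011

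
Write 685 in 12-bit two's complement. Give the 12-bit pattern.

001010101101

685 is non-negative, so write it directly in 12 bits: 001010101101.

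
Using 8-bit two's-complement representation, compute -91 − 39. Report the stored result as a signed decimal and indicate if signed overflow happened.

126; overflow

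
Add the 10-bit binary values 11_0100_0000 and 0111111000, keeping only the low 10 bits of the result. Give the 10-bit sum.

  1101000000
+ 0111111000
= 0100111000  (discard carry-out 1)

0100111000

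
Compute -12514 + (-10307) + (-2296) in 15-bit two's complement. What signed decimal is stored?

7651

-12514 + (-10307) = -22821 → wraps to 9947 (010011011011011)
9947 + (-2296) = 7651 (001110111100011)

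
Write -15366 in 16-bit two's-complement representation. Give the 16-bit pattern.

|-15366| = 15366 = 0011110000000110 in 16 bits.
Invert the bits: 1100001111111001. Add 1: 1100001111111010.

1100001111111010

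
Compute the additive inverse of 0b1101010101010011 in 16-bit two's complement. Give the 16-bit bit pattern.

Invert: 0010101010101100. Add 1: 0010101010101101.

0010101010101101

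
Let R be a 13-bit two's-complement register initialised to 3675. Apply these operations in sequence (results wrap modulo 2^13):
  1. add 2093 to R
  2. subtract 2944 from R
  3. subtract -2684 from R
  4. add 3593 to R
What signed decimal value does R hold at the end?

Start: R = 3675 = 0111001011011.
R = 3675 + 2093 = 5768; wraps to -2424 = 1011010001000
R = -2424 − 2944 = -5368; wraps to 2824 = 0101100001000
R = 2824 − (-2684) = 5508; wraps to -2684 = 1010110000100
R = -2684 + 3593 = 909 = 0001110001101

909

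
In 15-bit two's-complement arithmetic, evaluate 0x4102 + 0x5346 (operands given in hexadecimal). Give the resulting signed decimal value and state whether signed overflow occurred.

5192; overflow

0x4102 = 100000100000010 = -16126 (signed)
0x5346 = 101001101000110 = -11450 (signed)
  100000100000010
+ 101001101000110
= 001010001001000  (discard carry-out 1)
Result 001010001001000: MSB = 0 → value 5192.
Both addends are negative but the stored result is non-negative: signed overflow. The true value -16126 + (-11450) = -27576 lies outside [-16384, 16383].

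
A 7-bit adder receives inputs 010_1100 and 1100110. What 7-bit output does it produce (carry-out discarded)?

  0101100
+ 1100110
= 0010010  (discard carry-out 1)

0010010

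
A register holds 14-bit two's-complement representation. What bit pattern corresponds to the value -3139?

11001110111101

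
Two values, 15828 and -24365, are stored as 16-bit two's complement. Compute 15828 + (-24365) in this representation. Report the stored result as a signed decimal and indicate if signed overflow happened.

-8537; no overflow

15828 → 0011110111010100
-24365 → 1010000011010011
  0011110111010100
+ 1010000011010011
= 1101111010100111
Result 1101111010100111: MSB = 1 → 56999 − 65536 = -8537.
Addends have opposite signs, so signed overflow cannot occur.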